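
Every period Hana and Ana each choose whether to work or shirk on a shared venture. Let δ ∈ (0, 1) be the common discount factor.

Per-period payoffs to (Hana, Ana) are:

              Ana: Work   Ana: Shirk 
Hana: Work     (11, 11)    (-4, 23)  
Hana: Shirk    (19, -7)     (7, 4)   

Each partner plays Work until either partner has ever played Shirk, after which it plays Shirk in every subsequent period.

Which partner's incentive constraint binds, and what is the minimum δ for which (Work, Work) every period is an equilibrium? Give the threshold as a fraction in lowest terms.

Hana: cooperation gives 11 each period; deviation gives 19 once then 7 forever.
  11/(1−δ) ≥ 19 + 7δ/(1−δ) ⇒ δ ≥ 8/12 = 2/3.
Ana: cooperation gives 11 each period; deviation gives 23 once then 4 forever.
  δ ≥ 12/19.
Both must hold, so the binding constraint is Hana's: δ ≥ 2/3.

Hana; δ ≥ 2/3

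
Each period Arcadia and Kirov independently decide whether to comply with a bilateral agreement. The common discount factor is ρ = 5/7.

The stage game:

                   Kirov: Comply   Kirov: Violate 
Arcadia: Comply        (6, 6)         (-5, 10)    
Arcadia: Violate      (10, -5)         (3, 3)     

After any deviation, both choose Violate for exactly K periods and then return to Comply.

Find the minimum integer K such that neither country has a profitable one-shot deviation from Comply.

No profitable deviation requires (6−3)(ρ+…+ρ^K) ≥ 10−6, i.e. ρ+…+ρ^K ≥ 4/3 ≈ 1.3333.
With ρ = 5/7, the partial sums are K=1: 0.7143, K=2: 1.2245, K=3: 1.5889.
K = 3 is the first length at which the sum reaches 1.3333.

3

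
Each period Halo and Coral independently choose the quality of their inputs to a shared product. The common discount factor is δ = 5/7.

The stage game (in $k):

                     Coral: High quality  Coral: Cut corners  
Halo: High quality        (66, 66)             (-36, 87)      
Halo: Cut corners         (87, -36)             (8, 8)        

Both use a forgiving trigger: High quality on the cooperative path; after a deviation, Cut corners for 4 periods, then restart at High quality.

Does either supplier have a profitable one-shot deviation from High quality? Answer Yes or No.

No

A one-shot deviation gives 87 now, then 8 for 4 periods, then back to 66.
Gain from deviating: (87−66) today; loss: (66−8) in each of the next 4 periods.
No-deviation condition: (66−8)(δ+…+δ^4) ≥ 87−66, i.e. δ+…+δ^4 ≥ 21/58.
At δ = 5/7: δ+…+δ^4 = 1.8492 ≥ 0.3621.
So cooperation is sustainable.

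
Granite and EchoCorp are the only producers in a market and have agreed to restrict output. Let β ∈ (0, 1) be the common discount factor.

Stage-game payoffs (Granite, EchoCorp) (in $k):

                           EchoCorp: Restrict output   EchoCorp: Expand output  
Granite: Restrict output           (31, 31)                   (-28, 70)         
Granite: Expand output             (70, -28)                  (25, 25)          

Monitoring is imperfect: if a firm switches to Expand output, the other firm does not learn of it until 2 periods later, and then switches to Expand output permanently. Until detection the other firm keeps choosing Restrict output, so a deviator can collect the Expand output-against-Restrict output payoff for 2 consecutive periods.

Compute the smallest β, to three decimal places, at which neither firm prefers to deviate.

0.931

Deviating for the 2 undetected periods gains 70−31 = 39 per period over cooperation, then loses 31−25 = 6 per period forever once punishment starts.
Gain: 39(1 + β + … + β^1); loss: 6·β^2/(1−β).
No profitable deviation ⇔ 39(1−β^2) ≤ 6·β^2, i.e. β^2 ≥ 39/(39+6) = 13/15.
Hence β ≥ (13/15)^(1/2) ≈ 0.931.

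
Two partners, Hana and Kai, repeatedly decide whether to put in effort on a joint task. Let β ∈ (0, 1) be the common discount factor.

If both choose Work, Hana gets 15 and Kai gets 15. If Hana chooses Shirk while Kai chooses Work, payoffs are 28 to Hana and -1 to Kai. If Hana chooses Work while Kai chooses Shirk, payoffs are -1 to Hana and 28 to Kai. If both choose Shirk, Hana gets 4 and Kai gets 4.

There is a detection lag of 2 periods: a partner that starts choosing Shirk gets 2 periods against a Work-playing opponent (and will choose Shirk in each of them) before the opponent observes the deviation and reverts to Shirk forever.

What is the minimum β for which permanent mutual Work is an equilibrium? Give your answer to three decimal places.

The best deviation is to choose Shirk for all 2 undetected periods, earning 28 each, then 4 forever once detected.
Deviation value: 28(1−β^2)/(1−β) + 4β^2/(1−β); cooperation value: 15/(1−β).
IC: 15 ≥ 28(1−β^2) + 4β^2 = 28 − 24β^2.
So β^2 ≥ 13/24, giving β ≥ (13/24)^(1/2) ≈ 0.736.

0.736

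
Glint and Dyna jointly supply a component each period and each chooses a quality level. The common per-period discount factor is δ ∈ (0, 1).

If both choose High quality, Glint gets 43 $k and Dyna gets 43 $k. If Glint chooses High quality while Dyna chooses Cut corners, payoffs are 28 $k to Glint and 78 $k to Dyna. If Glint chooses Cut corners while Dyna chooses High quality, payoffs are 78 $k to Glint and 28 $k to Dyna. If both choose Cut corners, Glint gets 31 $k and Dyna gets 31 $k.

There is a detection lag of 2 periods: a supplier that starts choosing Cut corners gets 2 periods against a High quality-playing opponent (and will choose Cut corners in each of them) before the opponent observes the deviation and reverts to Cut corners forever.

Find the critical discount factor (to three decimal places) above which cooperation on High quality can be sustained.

The best deviation is to choose Cut corners for all 2 undetected periods, earning 78 each, then 31 forever once detected.
Deviation value: 78(1−δ^2)/(1−δ) + 31δ^2/(1−δ); cooperation value: 43/(1−δ).
IC: 43 ≥ 78(1−δ^2) + 31δ^2 = 78 − 47δ^2.
So δ^2 ≥ 35/47, giving δ ≥ (35/47)^(1/2) ≈ 0.863.

0.863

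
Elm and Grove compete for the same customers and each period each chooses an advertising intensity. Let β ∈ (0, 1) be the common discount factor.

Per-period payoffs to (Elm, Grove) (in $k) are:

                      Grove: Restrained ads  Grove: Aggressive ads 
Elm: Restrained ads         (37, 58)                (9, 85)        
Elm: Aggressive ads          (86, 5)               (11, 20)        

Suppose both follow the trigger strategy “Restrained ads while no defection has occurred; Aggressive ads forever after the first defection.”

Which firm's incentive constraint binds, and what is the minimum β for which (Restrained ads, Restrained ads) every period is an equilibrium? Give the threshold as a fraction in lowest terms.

Elm; β ≥ 49/75

Elm's threshold: (86−37)/(86−11) = 49/75.
Grove's threshold: (85−58)/(85−20) = 27/65.
49/75 > 27/65, so Elm binds and β* = 49/75.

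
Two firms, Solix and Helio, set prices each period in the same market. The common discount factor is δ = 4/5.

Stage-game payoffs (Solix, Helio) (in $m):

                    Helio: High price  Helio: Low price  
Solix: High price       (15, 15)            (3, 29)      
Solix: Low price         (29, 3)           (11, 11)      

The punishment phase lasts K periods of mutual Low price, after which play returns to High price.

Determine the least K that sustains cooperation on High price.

No profitable deviation requires (15−11)(δ+…+δ^K) ≥ 29−15, i.e. δ+…+δ^K ≥ 7/2 ≈ 3.5000.
With δ = 4/5, the partial sums are K=1: 0.8000, K=2: 1.4400, …, K=8: 3.3289, K=9: 3.4631, K=10: 3.5705.
K = 10 is the first length at which the sum reaches 3.5000.

10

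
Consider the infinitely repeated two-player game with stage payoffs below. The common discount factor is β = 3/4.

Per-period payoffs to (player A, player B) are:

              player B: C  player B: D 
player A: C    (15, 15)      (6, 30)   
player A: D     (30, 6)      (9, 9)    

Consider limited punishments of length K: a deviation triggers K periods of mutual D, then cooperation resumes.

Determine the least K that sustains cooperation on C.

7

No profitable deviation requires (15−9)(β+…+β^K) ≥ 30−15, i.e. β+…+β^K ≥ 5/2 ≈ 2.5000.
With β = 3/4, the partial sums are K=1: 0.7500, K=2: 1.3125, …, K=5: 2.2881, K=6: 2.4661, K=7: 2.5995.
K = 7 is the first length at which the sum reaches 2.5000.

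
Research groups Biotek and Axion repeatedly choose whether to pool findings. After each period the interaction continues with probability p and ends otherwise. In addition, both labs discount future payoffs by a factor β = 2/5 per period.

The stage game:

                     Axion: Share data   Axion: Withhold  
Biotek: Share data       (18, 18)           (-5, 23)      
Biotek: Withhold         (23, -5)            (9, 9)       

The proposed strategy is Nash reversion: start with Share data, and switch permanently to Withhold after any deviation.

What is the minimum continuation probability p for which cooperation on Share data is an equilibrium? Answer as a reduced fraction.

25/28

With continuation probability p and discount β, the effective per-period discount factor is βp.
Grim-trigger IC: βp ≥ (23−18)/(23−9) = 5/14.
So p ≥ (5/14)/(2/5) = 25/28.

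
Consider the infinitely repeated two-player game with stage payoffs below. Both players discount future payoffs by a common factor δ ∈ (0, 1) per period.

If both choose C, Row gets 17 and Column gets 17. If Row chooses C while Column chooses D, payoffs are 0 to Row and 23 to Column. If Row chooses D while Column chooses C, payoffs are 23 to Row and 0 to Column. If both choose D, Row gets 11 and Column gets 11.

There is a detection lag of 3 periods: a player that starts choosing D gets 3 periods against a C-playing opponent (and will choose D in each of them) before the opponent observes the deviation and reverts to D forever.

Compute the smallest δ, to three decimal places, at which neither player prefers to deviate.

0.794

A deviator earns 23 for 3 periods, then 11 forever; cooperating earns 17 forever. Multiplying the IC by (1−δ):
17 ≥ 23(1−δ^3) + 11δ^3, so 12·δ^3 ≥ 6 and δ^3 ≥ 1/2.
δ ≥ (1/2)^(1/3) ≈ 0.794.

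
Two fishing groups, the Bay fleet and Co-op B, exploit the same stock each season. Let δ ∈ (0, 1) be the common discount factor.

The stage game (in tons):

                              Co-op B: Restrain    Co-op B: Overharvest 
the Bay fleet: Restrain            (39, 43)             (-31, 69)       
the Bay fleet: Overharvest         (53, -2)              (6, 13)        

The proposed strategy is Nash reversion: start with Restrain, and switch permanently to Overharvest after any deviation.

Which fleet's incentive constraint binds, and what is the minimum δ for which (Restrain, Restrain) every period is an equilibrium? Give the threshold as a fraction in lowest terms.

Co-op B; δ ≥ 13/28

the Bay fleet's threshold: (53−39)/(53−6) = 14/47.
Co-op B's threshold: (69−43)/(69−13) = 13/28.
14/47 < 13/28, so Co-op B binds and δ* = 13/28.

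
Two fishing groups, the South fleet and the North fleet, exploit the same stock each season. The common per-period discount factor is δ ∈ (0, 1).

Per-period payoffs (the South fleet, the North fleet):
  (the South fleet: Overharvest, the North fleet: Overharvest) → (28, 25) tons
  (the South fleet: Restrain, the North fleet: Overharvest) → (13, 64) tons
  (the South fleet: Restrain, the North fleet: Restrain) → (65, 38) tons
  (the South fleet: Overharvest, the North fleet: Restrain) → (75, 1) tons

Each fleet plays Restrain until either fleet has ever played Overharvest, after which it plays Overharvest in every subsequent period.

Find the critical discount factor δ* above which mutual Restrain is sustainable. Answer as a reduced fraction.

For the South fleet: deviation gain 75−65 = 10, per-period punishment loss 65−28 = 37. IC gives δ ≥ 10/47.
For the North fleet: gain 26, loss 13 per period, so δ ≥ 26/39 = 2/3.
The tighter constraint is the North fleet's, so cooperation needs δ ≥ 2/3.

2/3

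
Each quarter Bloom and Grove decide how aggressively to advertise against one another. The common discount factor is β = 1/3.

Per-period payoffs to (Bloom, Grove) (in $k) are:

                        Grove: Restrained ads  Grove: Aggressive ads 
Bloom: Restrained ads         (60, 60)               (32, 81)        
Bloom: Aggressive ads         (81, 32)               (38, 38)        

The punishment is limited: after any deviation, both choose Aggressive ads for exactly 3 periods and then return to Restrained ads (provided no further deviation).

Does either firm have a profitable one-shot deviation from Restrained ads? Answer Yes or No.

Comparing payoff streams over the 4 periods until play realigns: cooperate → 60(1+β+…+β^3); deviate → 81 + 38(β+…+β^3).
Cooperation is sustained iff (60−38)(β+…+β^3) ≥ 81−60.
β+…+β^3 = 1/3·(1−(1/3)^3)/(1−1/3) = 0.4815, and (81−60)/(60−38) = 0.9545.
0.4815 < 0.9545, so cooperation is not sustainable.

Yes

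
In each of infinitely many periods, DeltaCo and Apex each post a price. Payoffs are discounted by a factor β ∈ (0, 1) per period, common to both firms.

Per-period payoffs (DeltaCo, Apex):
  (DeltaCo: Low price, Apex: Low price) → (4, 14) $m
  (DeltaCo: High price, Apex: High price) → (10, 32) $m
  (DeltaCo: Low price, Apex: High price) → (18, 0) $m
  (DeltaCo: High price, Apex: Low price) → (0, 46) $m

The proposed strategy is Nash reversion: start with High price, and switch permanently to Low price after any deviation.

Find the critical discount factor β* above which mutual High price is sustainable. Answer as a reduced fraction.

For DeltaCo: deviation gain 18−10 = 8, per-period punishment loss 10−4 = 6. IC gives β ≥ 8/14 = 4/7.
For Apex: gain 14, loss 18 per period, so β ≥ 14/32 = 7/16.
The tighter constraint is DeltaCo's, so cooperation needs β ≥ 4/7.

4/7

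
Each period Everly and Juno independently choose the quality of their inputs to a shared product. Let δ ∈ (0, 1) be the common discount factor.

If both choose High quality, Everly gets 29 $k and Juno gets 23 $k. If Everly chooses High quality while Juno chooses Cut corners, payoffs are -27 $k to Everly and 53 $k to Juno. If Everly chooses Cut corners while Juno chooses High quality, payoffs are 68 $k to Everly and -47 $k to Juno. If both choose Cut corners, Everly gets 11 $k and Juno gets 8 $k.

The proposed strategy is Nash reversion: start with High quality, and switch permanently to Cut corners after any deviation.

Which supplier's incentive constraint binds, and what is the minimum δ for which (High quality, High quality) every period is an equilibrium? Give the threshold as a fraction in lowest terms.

Everly; δ ≥ 13/19

For Everly: deviation gain 68−29 = 39, per-period punishment loss 29−11 = 18. IC gives δ ≥ 39/57 = 13/19.
For Juno: gain 30, loss 15 per period, so δ ≥ 30/45 = 2/3.
The tighter constraint is Everly's, so cooperation needs δ ≥ 13/19.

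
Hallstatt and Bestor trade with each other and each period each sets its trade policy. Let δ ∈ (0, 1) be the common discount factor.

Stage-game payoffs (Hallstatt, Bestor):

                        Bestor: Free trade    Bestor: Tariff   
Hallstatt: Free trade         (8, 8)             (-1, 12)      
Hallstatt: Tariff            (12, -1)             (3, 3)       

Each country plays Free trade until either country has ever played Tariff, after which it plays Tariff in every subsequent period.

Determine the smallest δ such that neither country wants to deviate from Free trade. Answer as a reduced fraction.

8/(1−δ) ≥ 12 + 3δ/(1−δ)
8 ≥ 12 − 9δ
δ ≥ 4/9.

4/9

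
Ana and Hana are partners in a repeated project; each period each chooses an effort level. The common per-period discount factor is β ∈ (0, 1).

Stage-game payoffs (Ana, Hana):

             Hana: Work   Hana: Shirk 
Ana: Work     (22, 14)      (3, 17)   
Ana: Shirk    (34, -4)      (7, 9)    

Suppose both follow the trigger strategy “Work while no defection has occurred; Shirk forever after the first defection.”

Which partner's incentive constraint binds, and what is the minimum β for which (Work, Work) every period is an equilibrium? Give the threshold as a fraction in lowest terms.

Ana; β ≥ 4/9

Ana's threshold: (34−22)/(34−7) = 4/9.
Hana's threshold: (17−14)/(17−9) = 3/8.
4/9 > 3/8, so Ana binds and β* = 4/9.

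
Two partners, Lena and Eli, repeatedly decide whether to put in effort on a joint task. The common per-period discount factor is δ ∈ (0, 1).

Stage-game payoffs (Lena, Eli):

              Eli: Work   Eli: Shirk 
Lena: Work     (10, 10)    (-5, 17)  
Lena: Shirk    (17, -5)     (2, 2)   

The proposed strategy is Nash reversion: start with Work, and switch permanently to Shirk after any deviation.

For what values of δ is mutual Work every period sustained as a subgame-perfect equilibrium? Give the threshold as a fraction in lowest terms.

10/(1−δ) ≥ 17 + 2δ/(1−δ)
10 ≥ 17 − 15δ
δ ≥ 7/15.

7/15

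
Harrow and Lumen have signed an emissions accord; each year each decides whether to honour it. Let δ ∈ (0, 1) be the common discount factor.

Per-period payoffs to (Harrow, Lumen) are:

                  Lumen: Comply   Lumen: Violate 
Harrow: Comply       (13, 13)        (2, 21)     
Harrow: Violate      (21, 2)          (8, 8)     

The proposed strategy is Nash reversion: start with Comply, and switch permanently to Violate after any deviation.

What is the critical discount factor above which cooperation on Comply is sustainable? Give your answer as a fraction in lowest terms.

8/13

Under grim trigger the critical discount factor is (T−C)/(T−P) with T = 21, C = 13, P = 8.
δ* = (21−13)/(21−8) = 8/13.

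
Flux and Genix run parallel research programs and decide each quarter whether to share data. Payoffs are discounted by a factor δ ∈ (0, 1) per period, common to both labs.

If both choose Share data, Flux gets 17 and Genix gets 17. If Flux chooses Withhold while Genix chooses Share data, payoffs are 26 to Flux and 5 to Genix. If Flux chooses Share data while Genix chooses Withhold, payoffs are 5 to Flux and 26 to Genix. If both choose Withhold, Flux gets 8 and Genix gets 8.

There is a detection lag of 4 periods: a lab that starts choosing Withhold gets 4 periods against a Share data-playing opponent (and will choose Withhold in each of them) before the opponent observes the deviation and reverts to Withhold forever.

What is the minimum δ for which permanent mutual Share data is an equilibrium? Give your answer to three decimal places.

0.841

A deviator earns 26 for 4 periods, then 8 forever; cooperating earns 17 forever. Multiplying the IC by (1−δ):
17 ≥ 26(1−δ^4) + 8δ^4, so 18·δ^4 ≥ 9 and δ^4 ≥ 1/2.
δ ≥ (1/2)^(1/4) ≈ 0.841.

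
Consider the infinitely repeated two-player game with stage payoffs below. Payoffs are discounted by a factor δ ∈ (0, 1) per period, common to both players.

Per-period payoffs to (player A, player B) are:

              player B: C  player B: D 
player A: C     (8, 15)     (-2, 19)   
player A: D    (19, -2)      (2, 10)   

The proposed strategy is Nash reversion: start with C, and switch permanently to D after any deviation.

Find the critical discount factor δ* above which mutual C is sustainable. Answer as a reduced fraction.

For player A: deviation gain 19−8 = 11, per-period punishment loss 8−2 = 6. IC gives δ ≥ 11/17.
For player B: gain 4, loss 5 per period, so δ ≥ 4/9.
The tighter constraint is player A's, so cooperation needs δ ≥ 11/17.

11/17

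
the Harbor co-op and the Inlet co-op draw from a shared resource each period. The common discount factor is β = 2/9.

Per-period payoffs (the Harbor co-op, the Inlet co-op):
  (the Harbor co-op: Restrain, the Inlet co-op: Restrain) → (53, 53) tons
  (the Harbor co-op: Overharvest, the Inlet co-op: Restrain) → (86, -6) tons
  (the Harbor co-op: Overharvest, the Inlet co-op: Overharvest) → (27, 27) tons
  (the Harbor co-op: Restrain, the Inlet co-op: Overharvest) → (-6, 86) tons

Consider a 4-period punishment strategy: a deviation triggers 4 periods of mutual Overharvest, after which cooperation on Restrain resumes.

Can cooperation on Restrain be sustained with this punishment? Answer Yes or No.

A one-shot deviation gives 86 now, then 27 for 4 periods, then back to 53.
Gain from deviating: (86−53) today; loss: (53−27) in each of the next 4 periods.
No-deviation condition: (53−27)(β+…+β^4) ≥ 86−53, i.e. β+…+β^4 ≥ 33/26.
At β = 2/9: β+…+β^4 = 0.2850 < 1.2692.
So cooperation is not sustainable.

No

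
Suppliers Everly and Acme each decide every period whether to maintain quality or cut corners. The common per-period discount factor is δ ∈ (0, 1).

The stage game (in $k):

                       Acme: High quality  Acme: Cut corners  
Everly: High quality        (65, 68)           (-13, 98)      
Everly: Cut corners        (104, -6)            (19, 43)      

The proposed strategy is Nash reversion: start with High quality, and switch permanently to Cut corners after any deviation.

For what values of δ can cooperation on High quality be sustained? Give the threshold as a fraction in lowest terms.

6/11

Everly: cooperation gives 65 each period; deviation gives 104 once then 19 forever.
  65/(1−δ) ≥ 104 + 19δ/(1−δ) ⇒ δ ≥ 39/85.
Acme: cooperation gives 68 each period; deviation gives 98 once then 43 forever.
  δ ≥ 30/55 = 6/11.
Both must hold, so the binding constraint is Acme's: δ ≥ 6/11.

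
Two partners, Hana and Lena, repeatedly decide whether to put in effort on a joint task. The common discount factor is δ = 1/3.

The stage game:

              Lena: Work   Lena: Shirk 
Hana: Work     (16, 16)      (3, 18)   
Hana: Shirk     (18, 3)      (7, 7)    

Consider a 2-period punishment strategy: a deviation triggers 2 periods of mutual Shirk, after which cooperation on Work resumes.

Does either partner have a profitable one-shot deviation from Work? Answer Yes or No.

A one-shot deviation gives 18 now, then 7 for 2 periods, then back to 16.
Gain from deviating: (18−16) today; loss: (16−7) in each of the next 2 periods.
No-deviation condition: (16−7)(δ+…+δ^2) ≥ 18−16, i.e. δ+…+δ^2 ≥ 2/9.
At δ = 1/3: δ+…+δ^2 = 0.4444 ≥ 0.2222.
So cooperation is sustainable.

No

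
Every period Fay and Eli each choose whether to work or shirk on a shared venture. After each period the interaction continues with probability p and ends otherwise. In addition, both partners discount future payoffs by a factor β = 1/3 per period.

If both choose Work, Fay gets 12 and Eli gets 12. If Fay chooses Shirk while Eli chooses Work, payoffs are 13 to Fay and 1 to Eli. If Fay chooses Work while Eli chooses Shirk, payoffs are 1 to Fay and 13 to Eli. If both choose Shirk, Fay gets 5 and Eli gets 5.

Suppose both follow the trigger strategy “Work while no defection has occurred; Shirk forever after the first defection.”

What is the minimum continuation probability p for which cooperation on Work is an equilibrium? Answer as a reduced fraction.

3/8

With continuation probability p and discount β, the effective per-period discount factor is βp.
Grim-trigger IC: βp ≥ (13−12)/(13−5) = 1/8.
So p ≥ (1/8)/(1/3) = 3/8.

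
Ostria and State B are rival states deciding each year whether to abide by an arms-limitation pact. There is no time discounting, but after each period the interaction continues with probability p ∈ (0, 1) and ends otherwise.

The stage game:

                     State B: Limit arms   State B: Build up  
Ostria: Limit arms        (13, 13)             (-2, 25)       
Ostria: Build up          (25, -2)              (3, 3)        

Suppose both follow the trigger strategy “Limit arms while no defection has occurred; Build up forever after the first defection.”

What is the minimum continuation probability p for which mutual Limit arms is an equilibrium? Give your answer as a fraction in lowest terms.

Expected cooperation value is 13 + p·13 + p²·13 + … = 13/(1−p); deviation gives 25 + p·3/(1−p).
13 ≥ 25(1−p) + 3p ⇒ 22p ≥ 12 ⇒ p ≥ 12/22 = 6/11.

6/11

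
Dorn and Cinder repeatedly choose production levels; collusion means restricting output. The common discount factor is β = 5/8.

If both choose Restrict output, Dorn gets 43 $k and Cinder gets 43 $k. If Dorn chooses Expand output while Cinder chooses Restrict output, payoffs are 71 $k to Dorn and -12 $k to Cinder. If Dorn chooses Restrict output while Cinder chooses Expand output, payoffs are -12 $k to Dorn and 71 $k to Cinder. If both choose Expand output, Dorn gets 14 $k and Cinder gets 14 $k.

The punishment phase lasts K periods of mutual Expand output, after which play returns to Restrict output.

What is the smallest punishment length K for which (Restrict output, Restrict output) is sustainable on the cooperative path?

IC: β(1−β^K)/(1−β) ≥ (71−43)/(43−14) = 28/29.
With β = 5/8: need 1 − β^K ≥ 28/29·(1−5/8)/(5/8), i.e. β^K ≤ 0.4207.
Since (5/8)^1 = 0.6250 and (5/8)^2 = 0.3906, the smallest such K is 2.

2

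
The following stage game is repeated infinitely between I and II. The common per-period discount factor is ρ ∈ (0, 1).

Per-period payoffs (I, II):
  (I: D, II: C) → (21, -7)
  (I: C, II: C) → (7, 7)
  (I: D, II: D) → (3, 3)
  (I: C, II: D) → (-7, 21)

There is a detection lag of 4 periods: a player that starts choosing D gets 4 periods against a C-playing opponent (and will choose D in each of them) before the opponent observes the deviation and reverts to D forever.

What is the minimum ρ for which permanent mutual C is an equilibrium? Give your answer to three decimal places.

A deviator earns 21 for 4 periods, then 3 forever; cooperating earns 7 forever. Multiplying the IC by (1−ρ):
7 ≥ 21(1−ρ^4) + 3ρ^4, so 18·ρ^4 ≥ 14 and ρ^4 ≥ 7/9.
ρ ≥ (7/9)^(1/4) ≈ 0.939.

0.939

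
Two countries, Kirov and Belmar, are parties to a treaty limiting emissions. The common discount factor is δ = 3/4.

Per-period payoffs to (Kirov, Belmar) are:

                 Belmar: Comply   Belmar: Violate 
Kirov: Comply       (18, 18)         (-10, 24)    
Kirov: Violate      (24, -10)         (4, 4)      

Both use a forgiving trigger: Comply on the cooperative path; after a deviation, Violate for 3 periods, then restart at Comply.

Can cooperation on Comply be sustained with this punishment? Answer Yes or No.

Comparing payoff streams over the 4 periods until play realigns: cooperate → 18(1+δ+…+δ^3); deviate → 24 + 4(δ+…+δ^3).
Cooperation is sustained iff (18−4)(δ+…+δ^3) ≥ 24−18.
δ+…+δ^3 = 3/4·(1−(3/4)^3)/(1−3/4) = 1.7344, and (24−18)/(18−4) = 0.4286.
1.7344 ≥ 0.4286, so cooperation is sustainable.

Yes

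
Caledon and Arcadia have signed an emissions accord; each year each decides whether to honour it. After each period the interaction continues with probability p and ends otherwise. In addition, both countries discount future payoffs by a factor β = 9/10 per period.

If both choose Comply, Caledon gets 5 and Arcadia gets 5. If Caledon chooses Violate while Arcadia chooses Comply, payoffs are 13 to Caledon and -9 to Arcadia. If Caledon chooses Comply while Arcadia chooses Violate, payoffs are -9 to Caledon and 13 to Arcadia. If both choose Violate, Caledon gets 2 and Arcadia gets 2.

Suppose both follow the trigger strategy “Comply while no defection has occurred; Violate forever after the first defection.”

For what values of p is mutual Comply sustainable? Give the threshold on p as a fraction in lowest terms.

Expected continuation weight on next period's payoff is β·p = 9/10·p, which plays the role of the discount factor.
Cooperation requires 9/10·p ≥ (13−5)/(13−2) = 8/11, hence p ≥ 80/99.

80/99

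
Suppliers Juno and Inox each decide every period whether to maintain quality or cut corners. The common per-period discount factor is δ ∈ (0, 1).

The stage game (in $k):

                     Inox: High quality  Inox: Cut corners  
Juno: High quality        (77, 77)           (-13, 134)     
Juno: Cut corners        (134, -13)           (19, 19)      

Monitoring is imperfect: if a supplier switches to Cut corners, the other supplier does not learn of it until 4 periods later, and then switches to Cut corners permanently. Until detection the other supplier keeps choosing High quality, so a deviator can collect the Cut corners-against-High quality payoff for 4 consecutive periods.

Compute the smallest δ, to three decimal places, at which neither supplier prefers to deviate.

A deviator earns 134 for 4 periods, then 19 forever; cooperating earns 77 forever. Multiplying the IC by (1−δ):
77 ≥ 134(1−δ^4) + 19δ^4, so 115·δ^4 ≥ 57 and δ^4 ≥ 57/115.
δ ≥ (57/115)^(1/4) ≈ 0.839.

0.839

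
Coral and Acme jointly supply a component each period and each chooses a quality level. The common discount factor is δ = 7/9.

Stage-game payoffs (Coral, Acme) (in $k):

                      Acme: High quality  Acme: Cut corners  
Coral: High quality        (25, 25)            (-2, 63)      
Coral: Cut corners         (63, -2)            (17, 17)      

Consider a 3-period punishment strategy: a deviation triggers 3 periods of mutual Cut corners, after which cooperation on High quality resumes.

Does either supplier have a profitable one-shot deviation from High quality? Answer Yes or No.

Yes

Comparing payoff streams over the 4 periods until play realigns: cooperate → 25(1+δ+…+δ^3); deviate → 63 + 17(δ+…+δ^3).
Cooperation is sustained iff (25−17)(δ+…+δ^3) ≥ 63−25.
δ+…+δ^3 = 7/9·(1−(7/9)^3)/(1−7/9) = 1.8532, and (63−25)/(25−17) = 4.7500.
1.8532 < 4.7500, so cooperation is not sustainable.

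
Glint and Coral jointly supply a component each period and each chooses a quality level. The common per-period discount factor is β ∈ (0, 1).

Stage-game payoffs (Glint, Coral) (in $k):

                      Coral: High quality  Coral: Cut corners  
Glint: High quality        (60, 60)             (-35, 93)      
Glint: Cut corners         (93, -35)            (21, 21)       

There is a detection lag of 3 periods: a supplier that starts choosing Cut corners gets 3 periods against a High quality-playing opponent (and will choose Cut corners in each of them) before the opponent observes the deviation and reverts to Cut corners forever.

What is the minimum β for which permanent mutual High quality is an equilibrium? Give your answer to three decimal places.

The best deviation is to choose Cut corners for all 3 undetected periods, earning 93 each, then 21 forever once detected.
Deviation value: 93(1−β^3)/(1−β) + 21β^3/(1−β); cooperation value: 60/(1−β).
IC: 60 ≥ 93(1−β^3) + 21β^3 = 93 − 72β^3.
So β^3 ≥ 33/72 = 11/24, giving β ≥ (11/24)^(1/3) ≈ 0.771.

0.771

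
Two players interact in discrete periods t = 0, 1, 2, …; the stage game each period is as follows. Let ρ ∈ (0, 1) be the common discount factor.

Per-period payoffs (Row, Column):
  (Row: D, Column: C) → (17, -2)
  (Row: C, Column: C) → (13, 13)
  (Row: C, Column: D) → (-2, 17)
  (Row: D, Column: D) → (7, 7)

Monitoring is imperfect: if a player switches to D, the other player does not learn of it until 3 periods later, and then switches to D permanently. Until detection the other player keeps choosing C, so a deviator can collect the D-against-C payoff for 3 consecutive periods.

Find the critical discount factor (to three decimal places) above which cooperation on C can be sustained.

0.737

A deviator earns 17 for 3 periods, then 7 forever; cooperating earns 13 forever. Multiplying the IC by (1−ρ):
13 ≥ 17(1−ρ^3) + 7ρ^3, so 10·ρ^3 ≥ 4 and ρ^3 ≥ 2/5.
ρ ≥ (2/5)^(1/3) ≈ 0.737.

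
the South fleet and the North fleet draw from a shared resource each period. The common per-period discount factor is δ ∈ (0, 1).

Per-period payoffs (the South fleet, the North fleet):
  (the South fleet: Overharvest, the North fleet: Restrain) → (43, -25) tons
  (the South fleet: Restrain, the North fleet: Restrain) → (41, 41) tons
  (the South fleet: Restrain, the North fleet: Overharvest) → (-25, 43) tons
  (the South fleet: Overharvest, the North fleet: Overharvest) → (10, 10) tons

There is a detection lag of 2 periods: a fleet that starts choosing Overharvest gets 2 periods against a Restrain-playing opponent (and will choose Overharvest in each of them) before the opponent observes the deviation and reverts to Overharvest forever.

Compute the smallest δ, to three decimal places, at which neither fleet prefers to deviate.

A deviator earns 43 for 2 periods, then 10 forever; cooperating earns 41 forever. Multiplying the IC by (1−δ):
41 ≥ 43(1−δ^2) + 10δ^2, so 33·δ^2 ≥ 2 and δ^2 ≥ 2/33.
δ ≥ (2/33)^(1/2) ≈ 0.246.

0.246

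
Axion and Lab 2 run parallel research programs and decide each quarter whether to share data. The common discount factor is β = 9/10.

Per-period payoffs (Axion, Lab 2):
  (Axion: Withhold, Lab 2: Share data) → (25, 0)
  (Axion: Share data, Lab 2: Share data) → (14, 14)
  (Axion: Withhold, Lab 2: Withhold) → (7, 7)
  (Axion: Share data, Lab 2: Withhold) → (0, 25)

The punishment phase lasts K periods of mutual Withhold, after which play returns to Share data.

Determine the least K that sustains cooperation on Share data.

2

Need Σ_{k=1}^{K} β^k ≥ (25−14)/(14−7) = 1.5714 at β = 9/10.
At K = 1 the sum is 0.9000 < 1.5714; at K = 2 it is 1.7100 ≥ 1.5714.
So the minimum punishment length is K = 2.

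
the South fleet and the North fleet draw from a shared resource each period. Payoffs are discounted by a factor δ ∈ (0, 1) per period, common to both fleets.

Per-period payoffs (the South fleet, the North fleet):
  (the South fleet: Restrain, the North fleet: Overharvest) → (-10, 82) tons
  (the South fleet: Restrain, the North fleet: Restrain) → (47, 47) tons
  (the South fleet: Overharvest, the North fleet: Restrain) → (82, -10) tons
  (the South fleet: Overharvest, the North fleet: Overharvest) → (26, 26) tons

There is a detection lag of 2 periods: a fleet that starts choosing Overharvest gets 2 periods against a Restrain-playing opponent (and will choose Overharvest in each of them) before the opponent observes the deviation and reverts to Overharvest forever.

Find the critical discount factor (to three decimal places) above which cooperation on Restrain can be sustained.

0.791

A deviator earns 82 for 2 periods, then 26 forever; cooperating earns 47 forever. Multiplying the IC by (1−δ):
47 ≥ 82(1−δ^2) + 26δ^2, so 56·δ^2 ≥ 35 and δ^2 ≥ 5/8.
δ ≥ (5/8)^(1/2) ≈ 0.791.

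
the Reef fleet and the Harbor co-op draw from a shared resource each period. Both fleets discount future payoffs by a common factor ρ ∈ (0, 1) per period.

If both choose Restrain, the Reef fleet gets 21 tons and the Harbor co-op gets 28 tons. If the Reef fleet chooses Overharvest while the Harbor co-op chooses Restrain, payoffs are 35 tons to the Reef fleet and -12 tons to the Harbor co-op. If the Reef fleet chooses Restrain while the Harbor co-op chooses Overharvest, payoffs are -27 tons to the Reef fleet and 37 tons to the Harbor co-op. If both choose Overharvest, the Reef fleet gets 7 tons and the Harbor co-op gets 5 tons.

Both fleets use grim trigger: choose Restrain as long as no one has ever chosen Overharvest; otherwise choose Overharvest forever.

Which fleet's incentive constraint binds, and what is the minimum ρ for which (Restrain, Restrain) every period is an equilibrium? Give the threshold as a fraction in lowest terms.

the Reef fleet's threshold: (35−21)/(35−7) = 1/2.
the Harbor co-op's threshold: (37−28)/(37−5) = 9/32.
1/2 > 9/32, so the Reef fleet binds and ρ* = 1/2.

the Reef fleet; ρ ≥ 1/2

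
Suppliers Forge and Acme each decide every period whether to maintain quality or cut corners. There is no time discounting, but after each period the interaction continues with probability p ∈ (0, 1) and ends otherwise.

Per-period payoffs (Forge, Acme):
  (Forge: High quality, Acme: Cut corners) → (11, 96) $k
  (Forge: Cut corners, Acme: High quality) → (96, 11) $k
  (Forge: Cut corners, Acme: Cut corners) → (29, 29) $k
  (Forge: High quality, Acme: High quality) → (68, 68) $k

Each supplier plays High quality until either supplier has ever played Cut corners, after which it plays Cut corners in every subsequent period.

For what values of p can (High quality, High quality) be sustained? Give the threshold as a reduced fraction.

28/67

With no time discounting, the continuation probability p plays the role of the discount factor.
Grim-trigger IC: 68/(1−p) ≥ 96 + 29p/(1−p) ⇒ p ≥ (96−68)/(96−29) = 28/67.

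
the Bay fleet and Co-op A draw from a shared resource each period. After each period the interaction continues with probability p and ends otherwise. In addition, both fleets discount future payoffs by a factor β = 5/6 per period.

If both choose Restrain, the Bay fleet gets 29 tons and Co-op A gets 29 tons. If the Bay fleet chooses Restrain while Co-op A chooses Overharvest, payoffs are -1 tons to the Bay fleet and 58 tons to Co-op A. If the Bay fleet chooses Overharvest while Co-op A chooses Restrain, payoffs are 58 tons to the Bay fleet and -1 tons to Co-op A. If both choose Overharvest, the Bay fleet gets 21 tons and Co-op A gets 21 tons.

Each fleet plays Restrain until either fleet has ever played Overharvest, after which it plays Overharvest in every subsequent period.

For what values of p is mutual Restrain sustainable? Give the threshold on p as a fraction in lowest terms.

174/185

Expected continuation weight on next period's payoff is β·p = 5/6·p, which plays the role of the discount factor.
Cooperation requires 5/6·p ≥ (58−29)/(58−21) = 29/37, hence p ≥ 174/185.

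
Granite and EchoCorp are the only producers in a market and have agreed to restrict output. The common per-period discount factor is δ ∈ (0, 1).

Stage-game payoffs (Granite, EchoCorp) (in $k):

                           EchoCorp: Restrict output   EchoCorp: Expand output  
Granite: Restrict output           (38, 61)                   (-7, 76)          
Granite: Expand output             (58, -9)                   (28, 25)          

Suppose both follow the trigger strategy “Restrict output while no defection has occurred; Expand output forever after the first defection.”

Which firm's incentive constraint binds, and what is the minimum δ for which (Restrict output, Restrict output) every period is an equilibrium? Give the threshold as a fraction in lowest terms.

Granite; δ ≥ 2/3

Granite's threshold: (58−38)/(58−28) = 2/3.
EchoCorp's threshold: (76−61)/(76−25) = 5/17.
2/3 > 5/17, so Granite binds and δ* = 2/3.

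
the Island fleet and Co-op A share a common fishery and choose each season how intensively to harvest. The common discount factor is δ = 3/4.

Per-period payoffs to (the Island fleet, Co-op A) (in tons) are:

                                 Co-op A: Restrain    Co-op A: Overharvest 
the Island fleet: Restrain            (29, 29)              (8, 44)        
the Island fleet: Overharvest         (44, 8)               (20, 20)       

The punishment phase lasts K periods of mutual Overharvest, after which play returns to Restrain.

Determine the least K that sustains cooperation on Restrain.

IC: δ(1−δ^K)/(1−δ) ≥ (44−29)/(29−20) = 5/3.
With δ = 3/4: need 1 − δ^K ≥ 5/3·(1−3/4)/(3/4), i.e. δ^K ≤ 0.4444.
Since (3/4)^2 = 0.5625 and (3/4)^3 = 0.4219, the smallest such K is 3.

3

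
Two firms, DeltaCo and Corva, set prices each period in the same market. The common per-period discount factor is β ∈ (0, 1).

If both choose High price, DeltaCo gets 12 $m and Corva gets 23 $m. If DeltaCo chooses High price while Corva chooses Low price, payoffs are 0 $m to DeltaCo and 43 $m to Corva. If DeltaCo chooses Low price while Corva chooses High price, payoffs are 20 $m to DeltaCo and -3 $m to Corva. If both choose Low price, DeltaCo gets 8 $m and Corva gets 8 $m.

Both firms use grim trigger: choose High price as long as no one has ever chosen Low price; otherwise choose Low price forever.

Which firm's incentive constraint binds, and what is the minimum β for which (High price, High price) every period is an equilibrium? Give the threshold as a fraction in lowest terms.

For DeltaCo: deviation gain 20−12 = 8, per-period punishment loss 12−8 = 4. IC gives β ≥ 8/12 = 2/3.
For Corva: gain 20, loss 15 per period, so β ≥ 20/35 = 4/7.
The tighter constraint is DeltaCo's, so cooperation needs β ≥ 2/3.

DeltaCo; β ≥ 2/3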